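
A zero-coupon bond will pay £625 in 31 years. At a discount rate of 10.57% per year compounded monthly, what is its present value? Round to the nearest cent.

Growth factor = (1 + 0.1057/12)^372 ≈ 26.1109053.
P = 625/26.1109053 ≈ 23.9364.

£23.94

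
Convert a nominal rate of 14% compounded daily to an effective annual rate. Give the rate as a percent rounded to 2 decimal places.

15.02%

One year is 365 periods at 0.000383562 each: (1 + 0.000383562)^365 ≈ 1.150243.
EAR = 1.150243 − 1 ≈ 15.02429%.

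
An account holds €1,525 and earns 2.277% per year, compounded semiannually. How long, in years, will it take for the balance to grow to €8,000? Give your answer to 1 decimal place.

We need (1 + 0.011385)^(2t) = 5.2459, so 2t = ln 5.2459 / ln 1.011385 ≈ 146.4088.
t ≈ 146.4088/2 = 73.2044 years.

73.2 years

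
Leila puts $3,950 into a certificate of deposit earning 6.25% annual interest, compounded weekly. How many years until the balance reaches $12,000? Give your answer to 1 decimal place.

(1 + 0.00120192)^(52t) = 12,000/3,950 = 3.038.
52t·ln(1 + 0.00120192) = ln(3.038); 52t = 1.1112/0.0012012 ≈ 925.0665.
t ≈ 17.7897 years.

17.8 years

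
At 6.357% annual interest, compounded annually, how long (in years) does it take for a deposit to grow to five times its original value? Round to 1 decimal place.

(1 + 0.06357)^t = 5.
t = ln 5 / ln(1 + 0.06357) ≈ 1.6094/0.0616312 ≈ 26.1140.

26.1 years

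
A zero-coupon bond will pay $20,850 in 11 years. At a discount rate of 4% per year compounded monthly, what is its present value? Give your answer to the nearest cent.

Growth factor = (1 + 0.04/12)^132 ≈ 1.5515715061.
P = 20,850/1.5515715061 ≈ 13,437.9885.

$13,437.99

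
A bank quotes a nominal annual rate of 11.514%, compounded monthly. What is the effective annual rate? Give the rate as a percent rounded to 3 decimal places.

12.141%

EAR = (1 + 11.514%/12)^12 − 1 = (1 + 0.009595)^12 − 1.
(1 + 0.009595)^12 ≈ 1.121415, so EAR ≈ 12.14148%.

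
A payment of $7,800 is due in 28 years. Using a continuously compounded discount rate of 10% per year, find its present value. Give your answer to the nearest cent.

P = A·e^(−rt) = 7,800·e^(−2.8).
e^(−2.8) ≈ 0.06081006263, so P ≈ 474.3185.

$474.32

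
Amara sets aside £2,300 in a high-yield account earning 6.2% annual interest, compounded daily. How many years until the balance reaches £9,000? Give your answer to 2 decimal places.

(1 + 0.000169863)^(365t) = 9,000/2,300 = 3.913.
365t·ln(1 + 0.000169863) = ln(3.913); 365t = 1.3643/0.000169849 ≈ 8032.5392.
t ≈ 22.0070 years.

22.01 years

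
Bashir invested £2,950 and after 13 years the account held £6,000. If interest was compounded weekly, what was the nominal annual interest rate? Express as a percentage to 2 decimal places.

5.46%

The 676-period growth factor is 6,000/2,950 = 2.0339.
r/52 = 2.0339^(1/676) − 1 ≈ 0.00105078, so r ≈ 52·0.00105078 = 5.46406%.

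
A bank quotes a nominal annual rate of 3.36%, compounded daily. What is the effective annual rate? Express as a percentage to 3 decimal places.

EAR = (1 + 3.36%/365)^365 − 1 = (1 + 0.0000920548)^365 − 1.
(1 + 0.0000920548)^365 ≈ 1.034169, so EAR ≈ 3.41693%.

3.417%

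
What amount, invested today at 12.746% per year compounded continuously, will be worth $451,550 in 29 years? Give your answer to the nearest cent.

$11,204.84

P = A·e^(−rt) = 451,550·e^(−3.69634).
e^(−3.69634) ≈ 0.0248141803727, so P ≈ 11,204.8431.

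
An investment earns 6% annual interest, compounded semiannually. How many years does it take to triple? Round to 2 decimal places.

18.58 years

(1 + 0.03)^(2t) = 3.
2t = ln 3 / ln(1 + 0.03) ≈ 1.0986/0.0295588 ≈ 37.1670.
t ≈ 18.5835.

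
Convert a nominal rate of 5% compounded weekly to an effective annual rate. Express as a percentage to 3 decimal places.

One year is 52 periods at 0.000961538 each: (1 + 0.000961538)^52 ≈ 1.051246.
EAR = 1.051246 − 1 ≈ 5.12458%.

5.125%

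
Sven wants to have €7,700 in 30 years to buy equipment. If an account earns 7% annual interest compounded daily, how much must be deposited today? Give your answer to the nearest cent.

€943.10

Periodic rate = 7%/365 = 0.000191781; 10950 periods.
P = 7,700/(1 + 0.07/365)^10950 ≈ 7,700/8.164525868 ≈ 943.1044.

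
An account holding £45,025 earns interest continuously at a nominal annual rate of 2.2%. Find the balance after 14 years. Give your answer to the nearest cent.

£61,265.56

A = P·e^(rt) = 45,025·e^(0.022·14) = 45,025·e^0.308.
e^0.308 ≈ 1.3607009889, so A ≈ 61,265.5620.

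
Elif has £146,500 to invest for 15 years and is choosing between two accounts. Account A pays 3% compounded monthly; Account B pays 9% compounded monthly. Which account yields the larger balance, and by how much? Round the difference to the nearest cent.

Account B, by £332,644.59

A: (1 + 0.0025)^180 ≈ 1.56743172467, so 146,500 × 1.56743172467 ≈ 229,628.7477.
B: (1 + 0.0075)^180 ≈ 3.83804326748, so 146,500 × 3.83804326748 ≈ 562,273.3387.
Difference ≈ 332,644.5910 in favor of B.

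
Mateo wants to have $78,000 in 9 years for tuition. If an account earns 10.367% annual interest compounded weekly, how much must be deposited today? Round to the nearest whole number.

$30,711

Periodic rate = 10.367%/52 = 0.00199365; 468 periods.
P = 78,000/(1 + 0.10367/52)^468 ≈ 78,000/2.539840198 ≈ 30,710.5935.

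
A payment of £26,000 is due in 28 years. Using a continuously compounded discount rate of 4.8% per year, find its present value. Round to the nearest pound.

£6,781

P = A·e^(−rt) = 26,000·e^(−1.344).
e^(−1.344) ≈ 0.26080037788, so P ≈ 6,780.8098.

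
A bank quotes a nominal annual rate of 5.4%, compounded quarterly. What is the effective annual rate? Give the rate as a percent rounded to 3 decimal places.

One year is 4 periods at 0.0135 each: (1 + 0.0135)^4 ≈ 1.055103.
EAR = 1.055103 − 1 ≈ 5.51034%.

5.510%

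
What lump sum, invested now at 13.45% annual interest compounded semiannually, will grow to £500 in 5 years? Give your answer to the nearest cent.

Growth factor = (1 + 0.06725)^10 ≈ 1.91717446.
P = 500/1.91717446 ≈ 260.8005.

£260.80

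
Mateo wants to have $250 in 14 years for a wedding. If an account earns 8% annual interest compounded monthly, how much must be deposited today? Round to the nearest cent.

Growth factor = (1 + 0.08/12)^168 ≈ 3.05348383.
P = 250/3.05348383 ≈ 81.8737.

$81.87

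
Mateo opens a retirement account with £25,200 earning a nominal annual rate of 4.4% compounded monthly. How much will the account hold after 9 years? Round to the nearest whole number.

Growth factor = (1 + 0.044/12)^108 ≈ 1.4847935957.
A ≈ 25,200 × 1.4847935957 ≈ 37,416.7986.

£37,417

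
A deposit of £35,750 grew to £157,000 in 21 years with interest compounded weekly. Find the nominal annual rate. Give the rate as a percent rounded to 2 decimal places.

7.05%

The 1092-period growth factor is 157,000/35,750 = 4.39161.
r/52 = 4.39161^(1/1092) − 1 ≈ 0.00135595, so r ≈ 52·0.00135595 = 7.05095%.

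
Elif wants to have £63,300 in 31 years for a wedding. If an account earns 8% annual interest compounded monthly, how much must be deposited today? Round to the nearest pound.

£5,345

Growth factor = (1 + 0.08/12)^372 ≈ 11.843389826.
P = 63,300/11.843389826 ≈ 5,344.7536.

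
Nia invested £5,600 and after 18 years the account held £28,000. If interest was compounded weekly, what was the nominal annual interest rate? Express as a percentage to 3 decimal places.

The 936-period growth factor is 28,000/5,600 = 5.
r/52 = 5^(1/936) − 1 ≈ 0.00172096, so r ≈ 52·0.00172096 = 8.94901%.

8.949%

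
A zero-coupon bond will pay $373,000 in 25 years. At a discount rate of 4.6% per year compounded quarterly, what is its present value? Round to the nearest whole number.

$118,883

Growth factor = (1 + 0.0115)^100 ≈ 3.13753595002.
P = 373,000/3.13753595002 ≈ 118,883.1000.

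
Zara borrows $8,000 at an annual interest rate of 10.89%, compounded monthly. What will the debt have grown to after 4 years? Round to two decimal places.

$12,342.85

Growth factor = (1 + 0.009075)^48 ≈ 1.542856151.
A ≈ 8,000 × 1.542856151 ≈ 12,342.8492.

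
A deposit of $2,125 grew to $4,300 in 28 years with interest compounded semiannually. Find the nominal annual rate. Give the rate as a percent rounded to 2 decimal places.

(1 + r/2)^56 = 4,300/2,125 = 2.02353.
1 + r/2 = 2.02353^(1/56) ≈ 1.012666, so r/2 ≈ 0.012666.
r ≈ 2·0.012666 = 2.53321%.

2.53%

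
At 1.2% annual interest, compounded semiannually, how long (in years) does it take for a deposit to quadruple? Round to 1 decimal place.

(1 + 0.006)^(2t) = 4.
2t = ln 4 / ln(1 + 0.006) ≈ 1.3863/0.00598207 ≈ 231.7415.
t ≈ 115.8708.

115.9 years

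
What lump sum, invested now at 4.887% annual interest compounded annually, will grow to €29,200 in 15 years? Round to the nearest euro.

€14,274

Annual rate = 4.887% = 0.04887; 15 periods.
P = 29,200/(1 + 0.04887)^15 ≈ 29,200/2.0456199811 ≈ 14,274.4010.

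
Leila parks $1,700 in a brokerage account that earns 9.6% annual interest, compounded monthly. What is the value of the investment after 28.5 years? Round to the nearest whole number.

$25,939

Periodic rate = 9.6%/12 = 0.008; periods = 12·28.5 = 342.
A = 1,700·(1 + 0.008)^342 ≈ 1,700·15.258153563 ≈ 25,938.8611.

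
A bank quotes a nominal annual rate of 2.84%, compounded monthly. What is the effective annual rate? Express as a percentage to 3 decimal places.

One year is 12 periods at 0.00236667 each: (1 + 0.00236667)^12 ≈ 1.028773.
EAR = 1.028773 − 1 ≈ 2.87726%.

2.877%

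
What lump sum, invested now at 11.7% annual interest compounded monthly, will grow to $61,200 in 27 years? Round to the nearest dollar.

$2,639

Growth factor = (1 + 0.00975)^324 ≈ 23.189492103.
P = 61,200/23.189492103 ≈ 2,639.1264.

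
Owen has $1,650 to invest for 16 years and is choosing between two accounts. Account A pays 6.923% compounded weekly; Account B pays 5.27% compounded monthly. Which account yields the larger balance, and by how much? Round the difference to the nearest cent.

Account A, by $1,164.23

A: (1 + 0.06923/52)^832 ≈ 3.025097435, so 1,650 × 3.025097435 ≈ 4,991.4108.
B: (1 + 0.0527/12)^192 ≈ 2.319505175, so 1,650 × 2.319505175 ≈ 3,827.1835.
Difference ≈ 1,164.2272 in favor of A.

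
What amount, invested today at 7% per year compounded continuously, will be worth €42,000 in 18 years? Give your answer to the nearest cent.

€11,913.47

P = A·e^(−rt) = 42,000·e^(−1.26).
e^(−1.26) ≈ 0.2836540265, so P ≈ 11,913.4691.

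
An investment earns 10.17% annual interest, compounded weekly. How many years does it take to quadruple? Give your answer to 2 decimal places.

(1 + 0.00195577)^(52t) = 4.
52t = ln 4 / ln(1 + 0.00195577) ≈ 1.3863/0.00195386 ≈ 709.5160.
t ≈ 13.6445.

13.64 years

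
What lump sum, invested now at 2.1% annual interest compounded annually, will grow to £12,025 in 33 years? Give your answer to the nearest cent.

Annual rate = 2.1% = 0.021; 33 periods.
P = 12,025/(1 + 0.021)^33 ≈ 12,025/1.9854067262 ≈ 6,056.6935.

£6,056.69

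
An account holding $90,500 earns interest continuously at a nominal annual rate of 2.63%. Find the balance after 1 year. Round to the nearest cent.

$92,911.73

A = P·e^(rt) = 90,500·e^(0.0263·1) = 90,500·e^0.0263.
e^0.0263 ≈ 1.0266488969, so A ≈ 92,911.7252.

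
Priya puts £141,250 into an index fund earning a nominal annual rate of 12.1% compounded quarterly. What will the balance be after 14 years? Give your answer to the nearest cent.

£749,506.42

Periodic rate = 12.1%/4 = 0.03025; periods = 4·14 = 56.
A = 141,250·(1 + 0.03025)^56 ≈ 141,250·5.30624012074 ≈ 749,506.4171.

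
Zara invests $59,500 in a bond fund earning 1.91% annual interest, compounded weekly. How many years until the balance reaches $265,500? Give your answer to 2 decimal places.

(1 + 0.000367308)^(52t) = 265,500/59,500 = 4.4622.
52t·ln(1 + 0.000367308) = ln(4.4622); 52t = 1.4956/0.00036724 ≈ 4072.6432.
t ≈ 78.3201 years.

78.32 years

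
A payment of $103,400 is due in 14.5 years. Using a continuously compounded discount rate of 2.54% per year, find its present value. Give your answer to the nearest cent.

$71,543.45

P = A·e^(−rt) = 103,400·e^(−0.3683).
e^(−0.3683) ≈ 0.691909577676, so P ≈ 71,543.4503.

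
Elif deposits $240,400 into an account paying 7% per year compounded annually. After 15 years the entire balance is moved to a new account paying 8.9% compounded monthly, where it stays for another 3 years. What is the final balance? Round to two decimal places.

$865,405.92

After 15 years at 7%: 240,400 × 2.75903154072 ≈ 663,271.1824.
Then 3 years at 8.9%: 663,271.1824 × 1.30475429525 ≈ 865,405.9241.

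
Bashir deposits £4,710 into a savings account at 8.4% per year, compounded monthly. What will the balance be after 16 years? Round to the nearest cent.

Periodic rate = 8.4%/12 = 0.007; periods = 12·16 = 192.
A = 4,710·(1 + 0.007)^192 ≈ 4,710·3.8164391851 ≈ 17,975.4286.

£17,975.43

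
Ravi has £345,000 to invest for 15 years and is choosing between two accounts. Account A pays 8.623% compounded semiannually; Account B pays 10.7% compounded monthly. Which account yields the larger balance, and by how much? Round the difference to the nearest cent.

A: (1 + 0.043115)^30 ≈ 3.547853824806, so 345,000 × 3.547853824806 ≈ 1,224,009.5696.
B: (1 + 0.107/12)^180 ≈ 4.942575881331, so 345,000 × 4.942575881331 ≈ 1,705,188.6791.
Difference ≈ 481,179.1095 in favor of B.

Account B, by £481,179.11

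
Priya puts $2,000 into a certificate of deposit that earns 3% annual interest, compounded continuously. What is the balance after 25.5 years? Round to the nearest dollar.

A = P·e^(rt) = 2,000·e^(0.03·25.5) = 2,000·e^0.765.
e^0.765 ≈ 2.148994375, so A ≈ 4,297.9887.

$4,298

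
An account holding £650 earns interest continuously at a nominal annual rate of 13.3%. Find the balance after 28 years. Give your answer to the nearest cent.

A = P·e^(rt) = 650·e^(0.133·28) = 650·e^3.724.
e^3.724 ≈ 41.429782241, so A ≈ 26,929.3585.

£26,929.36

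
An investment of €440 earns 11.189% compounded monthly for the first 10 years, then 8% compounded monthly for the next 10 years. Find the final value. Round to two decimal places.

€2,974.51

After 10 years at 11.189%: 440 × 3.045654424 ≈ 1,340.0879.
Then 10 years at 8%: 1,340.0879 × 2.219640235 ≈ 2,974.5131.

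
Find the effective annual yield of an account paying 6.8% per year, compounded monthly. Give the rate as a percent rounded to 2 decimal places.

One year is 12 periods at 0.00566667 each: (1 + 0.00566667)^12 ≈ 1.07016.
EAR = 1.07016 − 1 ≈ 7.01599%.

7.02%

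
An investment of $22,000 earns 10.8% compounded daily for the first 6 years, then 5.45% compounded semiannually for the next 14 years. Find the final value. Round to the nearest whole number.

Phase 1: 22,000·(1 + 0.108/365)^2190 ≈ 42,053.6676.
Phase 2: 42,053.6676·(1 + 0.02725)^28 ≈ 89,276.2781.

$89,276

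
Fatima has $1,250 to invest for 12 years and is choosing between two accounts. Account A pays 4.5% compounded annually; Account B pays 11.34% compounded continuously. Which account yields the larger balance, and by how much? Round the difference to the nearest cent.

A: (1 + 0.045)^12 ≈ 1.695881433, so 1,250 × 1.695881433 ≈ 2,119.8518.
B: e^(0.1134·12) = e^1.3608 ≈ 3.899311504, so 1,250 × 3.899311504 ≈ 4,874.1394.
Difference ≈ 2,754.2876 in favor of B.

Account B, by $2,754.29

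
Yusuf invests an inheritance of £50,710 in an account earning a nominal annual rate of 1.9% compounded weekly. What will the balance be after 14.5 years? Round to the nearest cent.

Growth factor = (1 + 0.019/52)^754 ≈ 1.3171228262.
A ≈ 50,710 × 1.3171228262 ≈ 66,791.2985.

£66,791.30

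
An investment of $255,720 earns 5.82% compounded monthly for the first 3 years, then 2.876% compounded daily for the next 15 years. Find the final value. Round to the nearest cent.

$468,550.58

After 3 years at 5.82%: 255,720 × 1.19026736582 ≈ 304,375.1708.
Then 15 years at 2.876%: 304,375.1708 × 1.5393850291 ≈ 468,550.5811.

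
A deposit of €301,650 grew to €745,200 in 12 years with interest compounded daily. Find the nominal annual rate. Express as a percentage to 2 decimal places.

(1 + r/365)^4380 = 745,200/301,650 = 2.47041.
1 + r/365 = 2.47041^(1/4380) ≈ 1.000207, so r/365 ≈ 0.000206502.
r ≈ 365·0.000206502 = 7.53732%.

7.54%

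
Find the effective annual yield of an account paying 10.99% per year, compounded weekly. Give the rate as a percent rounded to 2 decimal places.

One year is 52 periods at 0.00211346 each: (1 + 0.00211346)^52 ≈ 1.116037.
EAR = 1.116037 − 1 ≈ 11.60370%.

11.60%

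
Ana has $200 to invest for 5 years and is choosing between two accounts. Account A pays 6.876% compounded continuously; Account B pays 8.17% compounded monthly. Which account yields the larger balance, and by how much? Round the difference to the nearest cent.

Account B, by $18.44

A: e^(0.06876·5) = e^0.3438 ≈ 1.41029655, so 200 × 1.41029655 ≈ 282.0593.
B: (1 + 0.0817/12)^60 ≈ 1.5024779, so 200 × 1.5024779 ≈ 300.4956.
Difference ≈ 18.4363 in favor of B.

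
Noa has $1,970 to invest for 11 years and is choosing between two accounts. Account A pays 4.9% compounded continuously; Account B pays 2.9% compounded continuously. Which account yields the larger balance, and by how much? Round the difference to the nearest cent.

Account A growth factor: e^(0.049·11) = e^0.539 ≈ 1.714291713; balance ≈ 3,377.1547.
Account B growth factor: e^(0.029·11) = e^0.319 ≈ 1.375751325; balance ≈ 2,710.2301.
Account A is larger by 666.9246.

Account A, by $666.92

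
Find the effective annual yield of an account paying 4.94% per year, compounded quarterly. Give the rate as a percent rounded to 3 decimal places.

EAR = (1 + 4.94%/4)^4 − 1 = (1 + 0.01235)^4 − 1.
(1 + 0.01235)^4 ≈ 1.050323, so EAR ≈ 5.03227%.

5.032%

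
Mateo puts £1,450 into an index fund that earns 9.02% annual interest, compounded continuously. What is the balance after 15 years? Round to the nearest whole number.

A = P·e^(rt) = 1,450·e^(0.0902·15) = 1,450·e^1.353.
e^1.353 ≈ 3.869015183, so A ≈ 5,610.0720.

£5,610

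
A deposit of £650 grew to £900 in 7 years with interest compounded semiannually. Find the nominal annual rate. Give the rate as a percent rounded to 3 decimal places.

4.703%

The 14-period growth factor is 900/650 = 1.38462.
r/2 = 1.38462^(1/14) − 1 ≈ 0.0235167, so r ≈ 2·0.0235167 = 4.70334%.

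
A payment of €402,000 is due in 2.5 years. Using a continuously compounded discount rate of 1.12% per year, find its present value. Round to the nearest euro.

P = A·e^(−rt) = 402,000·e^(−0.028).
e^(−0.028) ≈ 0.972388366801, so P ≈ 390,900.1235.

€390,900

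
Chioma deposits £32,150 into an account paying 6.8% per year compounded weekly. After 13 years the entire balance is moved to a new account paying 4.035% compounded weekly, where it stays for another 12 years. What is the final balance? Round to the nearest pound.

Phase 1: 32,150·(1 + 0.068/52)^676 ≈ 77,776.1597.
Phase 2: 77,776.1597·(1 + 0.04035/52)^624 ≈ 126,197.3802.

£126,197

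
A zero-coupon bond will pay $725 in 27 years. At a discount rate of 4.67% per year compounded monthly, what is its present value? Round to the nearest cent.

$205.97

Periodic rate = 4.67%/12 = 0.00389167; 324 periods.
P = 725/(1 + 0.0467/12)^324 ≈ 725/3.51997133 ≈ 205.9676.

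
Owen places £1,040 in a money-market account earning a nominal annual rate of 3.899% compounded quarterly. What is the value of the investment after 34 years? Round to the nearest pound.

Growth factor = (1 + 0.0097475)^136 ≈ 3.740580246.
A ≈ 1,040 × 3.740580246 ≈ 3,890.2035.

£3,890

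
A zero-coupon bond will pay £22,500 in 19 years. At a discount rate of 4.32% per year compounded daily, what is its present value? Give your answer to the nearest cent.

Periodic rate = 4.32%/365 = 0.000118356; 6935 periods.
P = 22,500/(1 + 0.0432/365)^6935 ≈ 22,500/2.2722066015 ≈ 9,902.2686.

£9,902.27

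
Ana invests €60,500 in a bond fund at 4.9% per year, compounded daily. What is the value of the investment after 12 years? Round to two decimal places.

Growth factor = (1 + 0.049/365)^4380 ≈ 1.80031299346.
A ≈ 60,500 × 1.80031299346 ≈ 108,918.9361.

€108,918.94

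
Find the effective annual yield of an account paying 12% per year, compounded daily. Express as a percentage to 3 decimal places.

One year is 365 periods at 0.000328767 each: (1 + 0.000328767)^365 ≈ 1.127475.
EAR = 1.127475 − 1 ≈ 12.74746%.

12.747%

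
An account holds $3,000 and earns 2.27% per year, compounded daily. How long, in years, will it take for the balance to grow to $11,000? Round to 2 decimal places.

We need (1 + 0.0000621918)^(365t) = 3.6667, so 365t = ln 3.6667 / ln 1.000062 ≈ 20892.2042.
t ≈ 20892.2042/365 = 57.2389 years.

57.24 years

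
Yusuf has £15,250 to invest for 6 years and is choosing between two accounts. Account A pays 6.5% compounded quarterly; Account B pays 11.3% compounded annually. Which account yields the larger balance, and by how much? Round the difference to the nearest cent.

Account B, by £6,536.05

A: (1 + 0.01625)^24 ≈ 1.4723579527, so 15,250 × 1.4723579527 ≈ 22,453.4588.
B: (1 + 0.113)^6 ≈ 1.9009512785, so 15,250 × 1.9009512785 ≈ 28,989.5070.
Difference ≈ 6,536.0482 in favor of B.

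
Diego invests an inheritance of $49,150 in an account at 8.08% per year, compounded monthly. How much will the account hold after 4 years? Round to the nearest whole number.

$67,829

Growth factor = (1 + 0.0808/12)^48 ≈ 1.3800458913.
A ≈ 49,150 × 1.3800458913 ≈ 67,829.2556.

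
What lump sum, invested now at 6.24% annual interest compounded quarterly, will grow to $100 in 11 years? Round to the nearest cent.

$50.61

Periodic rate = 6.24%/4 = 0.0156; 44 periods.
P = 100/(1 + 0.0156)^44 ≈ 100/1.9760524 ≈ 50.6059.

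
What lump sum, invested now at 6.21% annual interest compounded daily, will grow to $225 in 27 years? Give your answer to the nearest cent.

$42.08

Periodic rate = 6.21%/365 = 0.000170137; 9855 periods.
P = 225/(1 + 0.0621/365)^9855 ≈ 225/5.34711617 ≈ 42.0788.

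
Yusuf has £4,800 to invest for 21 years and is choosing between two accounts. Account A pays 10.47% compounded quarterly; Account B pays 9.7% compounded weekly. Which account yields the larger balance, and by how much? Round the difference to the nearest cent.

Account A, by £5,322.72

A: (1 + 0.026175)^84 ≈ 8.7619369237, so 4,800 × 8.7619369237 ≈ 42,057.2972.
B: (1 + 0.097/52)^1092 ≈ 7.6530362549, so 4,800 × 7.6530362549 ≈ 36,734.5740.
Difference ≈ 5,322.7232 in favor of A.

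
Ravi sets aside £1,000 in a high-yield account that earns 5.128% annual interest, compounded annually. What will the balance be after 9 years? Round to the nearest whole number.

Growth factor = (1 + 0.05128)^9 ≈ 1.568431733.
A ≈ 1,000 × 1.568431733 ≈ 1,568.4317.

£1,568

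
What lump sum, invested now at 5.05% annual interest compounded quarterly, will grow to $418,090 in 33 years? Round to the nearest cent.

$79,808.40

Periodic rate = 5.05%/4 = 0.012625; 132 periods.
P = 418,090/(1 + 0.012625)^132 ≈ 418,090/5.23867147166 ≈ 79,808.4022.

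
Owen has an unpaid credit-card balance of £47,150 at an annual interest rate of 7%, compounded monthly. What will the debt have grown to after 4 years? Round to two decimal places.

£62,334.84

Growth factor = (1 + 0.07/12)^48 ≈ 1.3220538779.
A ≈ 47,150 × 1.3220538779 ≈ 62,334.8403.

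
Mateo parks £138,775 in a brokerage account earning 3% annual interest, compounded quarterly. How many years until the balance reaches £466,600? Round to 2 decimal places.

(1 + 0.0075)^(4t) = 466,600/138,775 = 3.3623.
4t·ln(1 + 0.0075) = ln(3.3623); 4t = 1.2126/0.00747201 ≈ 162.2880.
t ≈ 40.5720 years.

40.57 years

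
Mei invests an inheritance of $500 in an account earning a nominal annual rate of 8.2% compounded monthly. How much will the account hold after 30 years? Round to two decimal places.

Periodic rate = 8.2%/12 = 0.00683333; periods = 12·30 = 360.
A = 500·(1 + 0.082/12)^360 ≈ 500·11.60728704 ≈ 5,803.6435.

$5,803.64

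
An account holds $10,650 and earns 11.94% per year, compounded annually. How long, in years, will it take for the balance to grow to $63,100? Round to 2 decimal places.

15.77 years

(1 + 0.1194)^t = 63,100/10,650 = 5.9249.
t·ln(1 + 0.1194) = ln(5.9249); t = 1.7792/0.112793 ≈ 15.7737.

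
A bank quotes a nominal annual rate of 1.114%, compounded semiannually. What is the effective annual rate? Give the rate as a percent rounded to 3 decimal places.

One year is 2 periods at 0.00557 each: (1 + 0.00557)^2 ≈ 1.011171.
EAR = 1.011171 − 1 ≈ 1.11710%.

1.117%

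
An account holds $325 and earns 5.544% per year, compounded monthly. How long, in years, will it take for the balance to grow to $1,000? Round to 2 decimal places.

(1 + 0.00462)^(12t) = 1,000/325 = 3.0769.
12t·ln(1 + 0.00462) = ln(3.0769); 12t = 1.1239/0.00460936 ≈ 243.8364.
t ≈ 20.3197 years.

20.32 years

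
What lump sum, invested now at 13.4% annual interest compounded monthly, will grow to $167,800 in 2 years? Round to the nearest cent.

$128,542.31

Periodic rate = 13.4%/12 = 0.0111667; 24 periods.
P = 167,800/(1 + 0.134/12)^24 ≈ 167,800/1.30540679639 ≈ 128,542.3061.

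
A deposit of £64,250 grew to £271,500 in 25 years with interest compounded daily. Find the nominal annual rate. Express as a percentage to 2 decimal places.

5.77%

(1 + r/365)^9125 = 271,500/64,250 = 4.22568.
1 + r/365 = 4.22568^(1/9125) ≈ 1.000158, so r/365 ≈ 0.00015795.
r ≈ 365·0.00015795 = 5.76518%.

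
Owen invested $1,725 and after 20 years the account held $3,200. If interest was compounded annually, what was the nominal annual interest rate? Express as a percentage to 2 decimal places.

The 20-period growth factor is 3,200/1,725 = 1.85507.
r = 1.85507^(1/20) − 1 ≈ 0.0313784, i.e. 3.13784%.

3.14%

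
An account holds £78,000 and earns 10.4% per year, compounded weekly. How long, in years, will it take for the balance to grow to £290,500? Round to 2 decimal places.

12.66 years

We need (1 + 0.002)^(52t) = 3.7244, so 52t = ln 3.7244 / ln 1.002 ≈ 658.1046.
t ≈ 658.1046/52 = 12.6559 years.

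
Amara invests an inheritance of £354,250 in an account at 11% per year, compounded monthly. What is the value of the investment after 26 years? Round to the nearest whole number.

£6,105,676

Growth factor = (1 + 0.11/12)^312 ≈ 17.23550027822.
A ≈ 354,250 × 17.23550027822 ≈ 6,105,675.9736.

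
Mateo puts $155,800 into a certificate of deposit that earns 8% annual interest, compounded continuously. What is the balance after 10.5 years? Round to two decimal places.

$360,889.97

A = P·e^(rt) = 155,800·e^(0.08·10.5) = 155,800·e^0.84.
e^0.84 ≈ 2.31636697678, so A ≈ 360,889.9750.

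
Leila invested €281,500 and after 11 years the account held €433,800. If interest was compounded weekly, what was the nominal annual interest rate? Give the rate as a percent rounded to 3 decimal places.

3.933%

(1 + r/52)^572 = 433,800/281,500 = 1.54103.
1 + r/52 = 1.54103^(1/572) ≈ 1.000756, so r/52 ≈ 0.000756319.
r ≈ 52·0.000756319 = 3.93286%.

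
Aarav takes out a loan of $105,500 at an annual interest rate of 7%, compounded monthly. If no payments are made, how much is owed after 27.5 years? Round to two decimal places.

$719,184.63

Periodic rate = 7%/12 = 0.00583333; periods = 12·27.5 = 330.
A = 105,500·(1 + 0.07/12)^330 ≈ 105,500·6.81691590392 ≈ 719,184.6279.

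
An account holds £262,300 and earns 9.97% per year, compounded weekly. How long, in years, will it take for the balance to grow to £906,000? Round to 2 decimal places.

(1 + 0.00191731)^(52t) = 906,000/262,300 = 3.4541.
52t·ln(1 + 0.00191731) = ln(3.4541); 52t = 1.2396/0.00191547 ≈ 647.1253.
t ≈ 12.4447 years.

12.44 years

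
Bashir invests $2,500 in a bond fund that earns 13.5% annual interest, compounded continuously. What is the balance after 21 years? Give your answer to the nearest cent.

$42,576.00

A = P·e^(rt) = 2,500·e^(0.135·21) = 2,500·e^2.835.
e^2.835 ≈ 17.0304003, so A ≈ 42,576.0008.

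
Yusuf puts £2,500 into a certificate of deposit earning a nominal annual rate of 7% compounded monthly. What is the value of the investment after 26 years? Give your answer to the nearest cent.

Growth factor = (1 + 0.07/12)^312 ≈ 6.1393091546.
A ≈ 2,500 × 6.1393091546 ≈ 15,348.2729.

£15,348.27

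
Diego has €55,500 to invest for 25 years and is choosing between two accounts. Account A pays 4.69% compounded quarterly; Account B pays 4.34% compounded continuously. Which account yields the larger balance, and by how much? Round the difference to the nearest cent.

Account A growth factor: (1 + 0.011725)^100 ≈ 3.2081019862; balance ≈ 178,049.6602.
Account B growth factor: e^(0.0434·25) = e^1.085 ≈ 2.95943981874; balance ≈ 164,248.9099.
Account A is larger by 13,800.7503.

Account A, by €13,800.75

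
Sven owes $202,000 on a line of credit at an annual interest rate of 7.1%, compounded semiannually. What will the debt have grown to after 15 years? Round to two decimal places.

$575,247.14

Periodic rate = 7.1%/2 = 0.0355; periods = 2·15 = 30.
A = 202,000·(1 + 0.0355)^30 ≈ 202,000·2.84775810701 ≈ 575,247.1376.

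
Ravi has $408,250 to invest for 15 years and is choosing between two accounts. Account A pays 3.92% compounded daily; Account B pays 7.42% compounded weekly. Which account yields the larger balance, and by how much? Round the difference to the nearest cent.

A: (1 + 0.0392/365)^5475 ≈ 1.80032720235, so 408,250 × 1.80032720235 ≈ 734,983.5804.
B: (1 + 0.0742/52)^780 ≈ 3.04106162102, so 408,250 × 3.04106162102 ≈ 1,241,513.4068.
Difference ≈ 506,529.8264 in favor of B.

Account B, by $506,529.83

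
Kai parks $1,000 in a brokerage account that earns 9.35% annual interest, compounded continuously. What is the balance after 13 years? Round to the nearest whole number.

$3,372

A = P·e^(rt) = 1,000·e^(0.0935·13) = 1,000·e^1.2155.
e^1.2155 ≈ 3.371979633, so A ≈ 3,371.9796.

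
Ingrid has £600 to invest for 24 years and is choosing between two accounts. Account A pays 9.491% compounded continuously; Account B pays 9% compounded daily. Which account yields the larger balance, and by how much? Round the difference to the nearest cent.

Account A growth factor: e^(0.09491·24) = e^2.27784 ≈ 9.75558557; balance ≈ 5,853.3513.
Account B growth factor: (1 + 0.09/365)^8760 ≈ 8.668829209; balance ≈ 5,201.2975.
Account A is larger by 652.0538.

Account A, by £652.05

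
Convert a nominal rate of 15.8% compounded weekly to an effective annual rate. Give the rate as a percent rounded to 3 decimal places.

17.089%

EAR = (1 + 15.8%/52)^52 − 1 = (1 + 0.00303846)^52 − 1.
(1 + 0.00303846)^52 ≈ 1.170886, so EAR ≈ 17.08857%.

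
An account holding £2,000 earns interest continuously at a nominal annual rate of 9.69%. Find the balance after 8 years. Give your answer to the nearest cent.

A = P·e^(rt) = 2,000·e^(0.0969·8) = 2,000·e^0.7752.
e^0.7752 ≈ 2.171026289, so A ≈ 4,342.0526.

£4,342.05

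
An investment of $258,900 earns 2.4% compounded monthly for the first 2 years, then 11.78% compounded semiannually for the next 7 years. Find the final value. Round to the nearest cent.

After 2 years at 2.4%: 258,900 × 1.04912036338 ≈ 271,617.2621.
Then 7 years at 11.78%: 271,617.2621 × 2.22827750643 ≈ 605,238.6355.

$605,238.64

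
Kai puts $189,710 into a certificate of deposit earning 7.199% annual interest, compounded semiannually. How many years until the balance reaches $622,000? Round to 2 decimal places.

(1 + 0.035995)^(2t) = 622,000/189,710 = 3.2787.
2t·ln(1 + 0.035995) = ln(3.2787); 2t = 1.1874/0.0353623 ≈ 33.5793.
t ≈ 16.7897 years.

16.79 years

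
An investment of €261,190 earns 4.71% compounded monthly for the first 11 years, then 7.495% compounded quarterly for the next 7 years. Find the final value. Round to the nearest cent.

Phase 1: 261,190·(1 + 0.003925)^132 ≈ 438,050.4092.
Phase 2: 438,050.4092·(1 + 0.0187375)^28 ≈ 736,662.0427.

€736,662.04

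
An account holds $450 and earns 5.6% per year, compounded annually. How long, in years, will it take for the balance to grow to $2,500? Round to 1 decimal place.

31.5 years

(1 + 0.056)^t = 2,500/450 = 5.5556.
t·ln(1 + 0.056) = ln(5.5556); t = 1.7148/0.0544882 ≈ 31.4710.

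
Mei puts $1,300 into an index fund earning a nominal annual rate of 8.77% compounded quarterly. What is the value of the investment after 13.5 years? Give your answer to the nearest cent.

$4,193.44

Growth factor = (1 + 0.021925)^54 ≈ 3.225724554.
A ≈ 1,300 × 3.225724554 ≈ 4,193.4419.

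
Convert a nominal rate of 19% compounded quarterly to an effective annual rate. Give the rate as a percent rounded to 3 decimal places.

20.397%

EAR = (1 + 19%/4)^4 − 1 = (1 + 0.0475)^4 − 1.
(1 + 0.0475)^4 ≈ 1.203971, so EAR ≈ 20.39713%.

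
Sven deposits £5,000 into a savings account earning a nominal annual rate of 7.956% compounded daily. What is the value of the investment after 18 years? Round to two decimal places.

Periodic rate = 7.956%/365 = 0.000217973; periods = 365·18 = 6570.
A = 5,000·(1 + 0.07956/365)^6570 ≈ 5,000·4.1867465206 ≈ 20,933.7326.

£20,933.73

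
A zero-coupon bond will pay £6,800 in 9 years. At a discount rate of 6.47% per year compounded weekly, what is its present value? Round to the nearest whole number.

£3,800

Periodic rate = 6.47%/52 = 0.00124423; 468 periods.
P = 6,800/(1 + 0.0647/52)^468 ≈ 6,800/1.789503205 ≈ 3,799.9373.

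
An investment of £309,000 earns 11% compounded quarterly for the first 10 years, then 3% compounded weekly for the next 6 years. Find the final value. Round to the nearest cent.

Phase 1: 309,000·(1 + 0.0275)^40 ≈ 914,601.0620.
Phase 2: 914,601.0620·(1 + 0.03/52)^312 ≈ 1,094,919.4406.

£1,094,919.44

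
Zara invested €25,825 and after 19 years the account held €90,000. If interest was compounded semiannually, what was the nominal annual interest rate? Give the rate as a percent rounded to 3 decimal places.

6.680%

The 38-period growth factor is 90,000/25,825 = 3.485.
r/2 = 3.485^(1/38) − 1 ≈ 0.0334001, so r ≈ 2·0.0334001 = 6.68001%.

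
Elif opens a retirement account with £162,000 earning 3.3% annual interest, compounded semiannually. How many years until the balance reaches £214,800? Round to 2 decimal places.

(1 + 0.0165)^(2t) = 214,800/162,000 = 1.3259.
2t·ln(1 + 0.0165) = ln(1.3259); 2t = 0.28211/0.0163654 ≈ 17.2383.
t ≈ 8.6192 years.

8.62 years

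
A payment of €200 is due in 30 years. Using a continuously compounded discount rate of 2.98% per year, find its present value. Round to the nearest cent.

€81.80

P = A·e^(−rt) = 200·e^(−0.894).
e^(−0.894) ≈ 0.409016411, so P ≈ 81.8033.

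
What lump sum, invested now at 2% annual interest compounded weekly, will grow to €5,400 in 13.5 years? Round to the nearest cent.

€4,122.46

Growth factor = (1 + 0.02/52)^702 ≈ 1.309896453.
P = 5,400/1.309896453 ≈ 4,122.4633.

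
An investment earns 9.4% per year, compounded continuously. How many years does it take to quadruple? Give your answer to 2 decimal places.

14.75 years

e^(0.094t) = 4, so 0.094t = ln 4 ≈ 1.3863.
t ≈ 1.3863/0.094 ≈ 14.7478.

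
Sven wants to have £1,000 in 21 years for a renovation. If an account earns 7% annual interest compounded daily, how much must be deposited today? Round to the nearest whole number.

Growth factor = (1 + 0.07/365)^7665 ≈ 4.3486222.
P = 1,000/4.3486222 ≈ 229.9579.

£230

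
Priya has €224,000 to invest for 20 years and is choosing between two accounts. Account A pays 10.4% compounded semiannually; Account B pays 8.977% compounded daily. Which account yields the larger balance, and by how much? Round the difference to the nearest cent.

Account A, by €353,074.83

A: (1 + 0.052)^40 ≈ 7.596780754501, so 224,000 × 7.596780754501 ≈ 1,701,678.8890.
B: (1 + 0.08977/365)^7300 ≈ 6.020553816486, so 224,000 × 6.020553816486 ≈ 1,348,604.0549.
Difference ≈ 353,074.8341 in favor of A.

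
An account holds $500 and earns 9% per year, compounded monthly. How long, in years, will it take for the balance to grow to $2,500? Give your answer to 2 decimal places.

(1 + 0.0075)^(12t) = 2,500/500 = 5.
12t·ln(1 + 0.0075) = ln(5); 12t = 1.6094/0.00747201 ≈ 215.3954.
t ≈ 17.9496 years.

17.95 years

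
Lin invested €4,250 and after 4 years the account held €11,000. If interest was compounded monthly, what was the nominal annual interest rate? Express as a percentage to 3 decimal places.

(1 + r/12)^48 = 11,000/4,250 = 2.58824.
1 + r/12 = 2.58824^(1/48) ≈ 1.02001, so r/12 ≈ 0.0200096.
r ≈ 12·0.0200096 = 24.01148%.

24.011%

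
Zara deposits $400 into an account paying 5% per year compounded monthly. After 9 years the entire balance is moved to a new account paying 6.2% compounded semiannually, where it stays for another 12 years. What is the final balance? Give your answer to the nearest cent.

After 9 years at 5%: 400 × 1.566846649 ≈ 626.7387.
Then 12 years at 6.2%: 626.7387 × 2.080692812 ≈ 1,304.0506.

$1,304.05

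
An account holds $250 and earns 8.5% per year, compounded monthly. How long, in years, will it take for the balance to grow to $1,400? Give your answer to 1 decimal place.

20.3 years

(1 + 0.00708333)^(12t) = 1,400/250 = 5.6.
12t·ln(1 + 0.00708333) = ln(5.6); 12t = 1.7228/0.00705836 ≈ 244.0745.
t ≈ 20.3395 years.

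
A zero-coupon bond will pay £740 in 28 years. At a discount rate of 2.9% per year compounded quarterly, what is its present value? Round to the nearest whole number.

Growth factor = (1 + 0.00725)^112 ≈ 2.24581986.
P = 740/2.24581986 ≈ 329.5010.

£330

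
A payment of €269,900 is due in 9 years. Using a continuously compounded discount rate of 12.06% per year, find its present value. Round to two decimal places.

€91,163.22

P = A·e^(−rt) = 269,900·e^(−1.0854).
e^(−1.0854) ≈ 0.337766652209, so P ≈ 91,163.2194.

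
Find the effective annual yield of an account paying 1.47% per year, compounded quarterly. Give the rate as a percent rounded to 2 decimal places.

EAR = (1 + 1.47%/4)^4 − 1 = (1 + 0.003675)^4 − 1.
(1 + 0.003675)^4 ≈ 1.014781, so EAR ≈ 1.47812%.

1.48%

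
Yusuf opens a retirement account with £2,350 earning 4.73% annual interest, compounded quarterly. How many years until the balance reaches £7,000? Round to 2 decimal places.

23.21 years

(1 + 0.011825)^(4t) = 7,000/2,350 = 2.9787.
4t·ln(1 + 0.011825) = ln(2.9787); 4t = 1.0915/0.0117556 ≈ 92.8487.
t ≈ 23.2122 years.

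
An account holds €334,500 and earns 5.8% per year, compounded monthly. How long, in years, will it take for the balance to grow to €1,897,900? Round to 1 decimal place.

(1 + 0.00483333)^(12t) = 1,897,900/334,500 = 5.6738.
12t·ln(1 + 0.00483333) = ln(5.6738); 12t = 1.7359/0.00482169 ≈ 360.0120.
t ≈ 30.0010 years.

30.0 years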